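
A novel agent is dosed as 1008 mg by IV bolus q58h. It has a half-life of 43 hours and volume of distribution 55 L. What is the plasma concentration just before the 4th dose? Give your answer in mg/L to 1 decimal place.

f = (1/2)^(τ/t½) = (1/2)^(58/43) ≈ 0.3926.
C₀ = D/Vd = 1008/55 ≈ 18.327 mg/L.
Before the 4th dose, 3 doses have been given. Superposition: Cmin = C₀·(f + f² + … + f^3).
≈ 18.327 × (0.3926 + 0.1541 + 0.0605) ≈ 18.327 × 0.6072 ≈ 11.128 mg/L.

11.1 mg/L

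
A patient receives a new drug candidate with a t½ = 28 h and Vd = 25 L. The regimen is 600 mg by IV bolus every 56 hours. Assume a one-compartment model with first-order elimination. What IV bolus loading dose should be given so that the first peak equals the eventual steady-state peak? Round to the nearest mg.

800 mg

f = (1/2)^(56/28) ≈ 0.250000; accumulation ratio R = 1/(1−f) ≈ 1.33333.
Loading dose to hit Cmax,ss on first dose: D_load = D_maint·R ≈ 600 × 1.33333 ≈ 800.00 mg.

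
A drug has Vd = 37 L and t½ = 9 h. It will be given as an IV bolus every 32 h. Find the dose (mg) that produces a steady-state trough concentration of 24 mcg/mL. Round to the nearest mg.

9553 mg

τ/t½ = 32/9 ≈ 3.5556, so f = (1/2)^(32/9) ≈ 0.085049.
Cmin,ss = (D/Vd)·f/(1−f), so D = Cmin,ss·Vd·(1−f)/f.
D = 24 × 37 × (1−f)/f ≈ 24 × 37 × 10.75793 ≈ 9553.04 mg.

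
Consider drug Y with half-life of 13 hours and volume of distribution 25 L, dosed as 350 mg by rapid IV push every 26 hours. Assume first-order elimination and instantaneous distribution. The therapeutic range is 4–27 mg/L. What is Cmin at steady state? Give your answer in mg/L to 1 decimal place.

τ = 26 h = 2 half-lives, so f = (1/2)^2 = 0.25.
At steady state, R = 1/(1 − 0.25) = 4/3.
Single-dose peak C₀ = D/Vd = 350/25 = 14 mg/L.
Steady-state peak Cmax,ss = C₀·R = 14 × 4/3 ≈ 18.667 mg/L.
Steady-state trough Cmin,ss = Cmax,ss·f ≈ 18.667 × 0.25 ≈ 4.667 mg/L.
Trough 4.7 mg/L vs MEC 4 mg/L: adequate.

4.7 mg/L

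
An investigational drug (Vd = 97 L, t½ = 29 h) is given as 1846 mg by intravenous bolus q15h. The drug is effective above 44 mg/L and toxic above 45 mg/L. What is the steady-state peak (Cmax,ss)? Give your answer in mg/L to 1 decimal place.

Over one 15-h interval, 15/29 ≈ 0.51724 half-lives elapse, leaving f ≈ 0.6987 of each dose.
At steady state, accumulation factor R = 1/(1 − e^(−kτ)) ≈ 3.3190.
Single-dose peak C₀ = D/Vd = 1846/97 ≈ 19.031 mg/L.
Steady-state peak Cmax,ss = C₀·R ≈ 19.031 × 3.3190 ≈ 63.164 mg/L.
Peak 63.2 mg/L vs MTC 45 mg/L: exceeds toxic threshold.

63.2 mg/L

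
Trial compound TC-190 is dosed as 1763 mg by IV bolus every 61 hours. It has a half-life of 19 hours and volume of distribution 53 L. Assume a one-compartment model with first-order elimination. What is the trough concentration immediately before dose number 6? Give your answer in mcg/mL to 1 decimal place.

4.0 mcg/mL

f = (1/2)^(τ/t½) = (1/2)^(61/19) ≈ 0.1080.
C₀ = D/Vd = 1763/53 ≈ 33.264 mcg/mL.
Before the 6th dose, 5 doses have been given. Superposition: Cmin = C₀·(f + f² + … + f^5).
≈ 33.264 × (0.1080 + 0.0117 + 0.0013 + 0.0001 + 0.0000) ≈ 33.264 × 0.1211 ≈ 4.028 mcg/mL.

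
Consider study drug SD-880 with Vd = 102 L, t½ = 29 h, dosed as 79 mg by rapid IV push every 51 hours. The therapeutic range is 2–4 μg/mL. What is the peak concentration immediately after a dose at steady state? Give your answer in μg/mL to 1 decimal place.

Over one 51-h interval, 51/29 ≈ 1.7586 half-lives elapse, leaving f ≈ 0.2955 of each dose.
Accumulation ratio R = 1/(1 − f) ≈ 1/0.7045 ≈ 1.4194.
Single-dose peak C₀ = D/Vd = 79/102 ≈ 0.775 μg/mL.
Cmax,ss = C₀/(1 − f) ≈ 0.775/0.7045 ≈ 1.100 μg/mL.
Peak 1.1 μg/mL vs MTC 4 μg/mL: below toxic threshold.

1.1 μg/mL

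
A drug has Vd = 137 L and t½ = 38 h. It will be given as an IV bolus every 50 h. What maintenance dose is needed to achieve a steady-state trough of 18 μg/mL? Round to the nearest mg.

τ/t½ = 50/38 ≈ 1.3158, so f = (1/2)^(50/38) ≈ 0.401706.
Cmin,ss = (D/Vd)·f/(1−f), so D = Cmin,ss·Vd·(1−f)/f.
D = 18 × 137 × (1−f)/f ≈ 18 × 137 × 1.48938 ≈ 3672.81 mg.

3673 mg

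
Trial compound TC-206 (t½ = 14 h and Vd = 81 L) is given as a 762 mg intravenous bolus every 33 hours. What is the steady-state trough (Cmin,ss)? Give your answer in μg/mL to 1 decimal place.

2.3 μg/mL

τ/t½ = 33/14 ≈ 2.3571, so fraction remaining f = (1/2)^(33/14) ≈ 0.1952.
At steady state, accumulation factor R = 1/(1 − e^(−kτ)) ≈ 1.2425.
Single-dose peak C₀ = D/Vd = 762/81 ≈ 9.407 μg/mL.
Steady-state peak Cmax,ss = C₀·R ≈ 9.407 × 1.2425 ≈ 11.688 μg/mL.
One interval later, Cmin,ss = Cmax,ss·e^(−kτ) ≈ 11.688 × 0.1952 ≈ 2.281 μg/mL.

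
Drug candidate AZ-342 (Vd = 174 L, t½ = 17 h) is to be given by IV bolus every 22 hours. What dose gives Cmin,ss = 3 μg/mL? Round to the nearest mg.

758 mg

τ/t½ = 22/17 ≈ 1.2941, so f = (1/2)^(22/17) ≈ 0.407785.
Cmin,ss = (D/Vd)·f/(1−f), so D = Cmin,ss·Vd·(1−f)/f.
D = 3 × 174 × (1−f)/f ≈ 3 × 174 × 1.45227 ≈ 758.08 mg.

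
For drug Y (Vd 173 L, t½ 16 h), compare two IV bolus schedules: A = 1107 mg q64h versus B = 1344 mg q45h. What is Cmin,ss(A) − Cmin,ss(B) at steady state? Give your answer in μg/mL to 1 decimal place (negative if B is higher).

Regimen A: f = (1/2)^(64/16) ≈ 0.0625; Cmin,ss = (1107/173)·f/(1−f) ≈ 0.427 μg/mL.
Regimen B: f = (1/2)^(45/16) ≈ 0.1423; Cmin,ss = (1344/173)·f/(1−f) ≈ 1.289 μg/mL.
Difference ≈ 0.427 − 1.289 ≈ -0.862 μg/mL.

-0.9 μg/mL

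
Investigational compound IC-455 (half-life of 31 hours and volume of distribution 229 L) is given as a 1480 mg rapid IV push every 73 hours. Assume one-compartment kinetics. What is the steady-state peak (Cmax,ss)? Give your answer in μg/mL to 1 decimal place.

8.0 μg/mL

τ/t½ = 73/31 ≈ 2.3548, so fraction remaining f = (1/2)^(73/31) ≈ 0.1955.
Accumulation ratio R = 1/(1 − f) ≈ 1/0.8045 ≈ 1.2430.
Each bolus raises the concentration by D/Vd = 1480/229 ≈ 6.463 μg/mL.
Cmax,ss = C₀/(1 − f) ≈ 6.463/0.8045 ≈ 8.034 μg/mL.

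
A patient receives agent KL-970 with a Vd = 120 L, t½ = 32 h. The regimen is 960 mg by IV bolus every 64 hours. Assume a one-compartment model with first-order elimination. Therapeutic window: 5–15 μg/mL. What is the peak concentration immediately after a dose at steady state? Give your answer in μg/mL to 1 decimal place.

10.7 μg/mL

The dosing interval is 2 half-lives, so f = 2^(−2) = 0.25.
At steady state, R = 1/(1 − 0.25) = 4/3.
Single-dose peak C₀ = D/Vd = 960/120 = 8 μg/mL.
Steady-state peak Cmax,ss = C₀·R = 8 × 4/3 ≈ 10.667 μg/mL.
Peak 10.7 μg/mL vs MTC 15 μg/mL: below toxic threshold.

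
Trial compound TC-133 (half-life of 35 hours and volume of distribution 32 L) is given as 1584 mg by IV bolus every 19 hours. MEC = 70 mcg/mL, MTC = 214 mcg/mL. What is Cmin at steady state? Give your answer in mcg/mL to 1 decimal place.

Over one 19-h interval, 19/35 ≈ 0.54286 half-lives elapse, leaving f ≈ 0.6864 of each dose.
Accumulation ratio R = 1/(1 − f) ≈ 1/0.3136 ≈ 3.1888.
Single-dose peak C₀ = D/Vd = 1584/32 ≈ 49.500 mcg/mL.
Cmax,ss = C₀/(1 − f) ≈ 49.500/0.3136 ≈ 157.844 mcg/mL.
One interval later, Cmin,ss = Cmax,ss·e^(−kτ) ≈ 157.844 × 0.6864 ≈ 108.344 mcg/mL.
Trough 108.3 mcg/mL vs MEC 70 mcg/mL: adequate.

108.3 mcg/mL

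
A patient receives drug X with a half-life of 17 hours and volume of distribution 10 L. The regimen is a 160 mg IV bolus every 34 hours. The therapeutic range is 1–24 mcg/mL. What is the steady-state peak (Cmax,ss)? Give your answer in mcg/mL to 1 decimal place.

The dosing interval is 2 half-lives, so f = 2^(−2) = 0.25.
Accumulation ratio R = 1/(1 − f) = 1/0.75 = 4/3.
Single-dose peak C₀ = D/Vd = 160/10 = 16 mcg/mL.
Steady-state peak Cmax,ss = C₀·R = 16 × 4/3 ≈ 21.333 mcg/mL.
Peak 21.3 mcg/mL vs MTC 24 mcg/mL: below toxic threshold.

21.3 mcg/mL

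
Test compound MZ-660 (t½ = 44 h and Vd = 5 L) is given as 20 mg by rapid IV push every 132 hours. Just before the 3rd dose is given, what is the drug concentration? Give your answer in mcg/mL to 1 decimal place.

0.6 mcg/mL

f = (1/2)^(τ/t½) = (1/2)^(132/44) ≈ 0.1250.
C₀ = D/Vd = 20/5 ≈ 4.000 mcg/mL.
Before the 3rd dose, 2 doses have been given. Superposition: Cmin = C₀·(f + f²).
≈ 4.000 × (0.1250 + 0.0156) ≈ 4.000 × 0.1406 ≈ 0.562 mcg/mL.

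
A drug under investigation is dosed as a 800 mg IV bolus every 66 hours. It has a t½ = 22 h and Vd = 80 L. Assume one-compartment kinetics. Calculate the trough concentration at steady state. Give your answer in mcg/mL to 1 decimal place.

The dosing interval is 3 half-lives, so f = 2^(−3) = 0.125.
Accumulation ratio R = 1/(1 − f) = 1/0.875 = 8/7.
Single-dose peak C₀ = D/Vd = 800/80 = 10 mcg/mL.
Steady-state peak Cmax,ss = C₀·R = 10 × 8/7 ≈ 11.429 mcg/mL.
Steady-state trough Cmin,ss = Cmax,ss·f ≈ 11.429 × 0.125 ≈ 1.429 mcg/mL.

1.4 mcg/mL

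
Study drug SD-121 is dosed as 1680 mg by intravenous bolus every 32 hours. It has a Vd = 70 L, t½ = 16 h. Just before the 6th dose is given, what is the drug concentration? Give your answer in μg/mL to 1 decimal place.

8.0 μg/mL

f = (1/2)^(τ/t½) = (1/2)^(32/16) ≈ 0.2500.
C₀ = D/Vd = 1680/70 ≈ 24.000 μg/mL.
Before the 6th dose, 5 doses have been given. Superposition: Cmin = C₀·(f + f² + … + f^5).
≈ 24.000 × (0.2500 + 0.0625 + 0.0156 + 0.0039 + 0.0010) ≈ 24.000 × 0.3330 ≈ 7.992 μg/mL.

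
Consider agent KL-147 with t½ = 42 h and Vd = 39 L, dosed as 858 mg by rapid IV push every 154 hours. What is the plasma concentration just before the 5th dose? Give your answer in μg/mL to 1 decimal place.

f = (1/2)^(τ/t½) = (1/2)^(154/42) ≈ 0.0787.
C₀ = D/Vd = 858/39 ≈ 22.000 μg/mL.
Before the 5th dose, 4 doses have been given. Superposition: Cmin = C₀·(f + f² + … + f^4).
≈ 22.000 × (0.0787 + 0.0062 + 0.0005 + 0.0000) ≈ 22.000 × 0.0854 ≈ 1.879 μg/mL.

1.9 μg/mL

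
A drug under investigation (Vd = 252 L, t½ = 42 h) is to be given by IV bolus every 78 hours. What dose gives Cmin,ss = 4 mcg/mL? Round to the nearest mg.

τ/t½ = 78/42 ≈ 1.8571, so f = (1/2)^(78/42) ≈ 0.276022.
Cmin,ss = (D/Vd)·f/(1−f), so D = Cmin,ss·Vd·(1−f)/f.
D = 4 × 252 × (1−f)/f ≈ 4 × 252 × 2.62290 ≈ 2643.88 mg.

2644 mg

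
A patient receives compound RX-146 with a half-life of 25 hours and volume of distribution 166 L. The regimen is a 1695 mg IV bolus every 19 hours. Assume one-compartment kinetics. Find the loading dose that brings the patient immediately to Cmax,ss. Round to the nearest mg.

f = (1/2)^(19/25) ≈ 0.590496; accumulation ratio R = 1/(1−f) ≈ 2.44198.
Loading dose to hit Cmax,ss on first dose: D_load = D_maint·R ≈ 1695 × 2.44198 ≈ 4139.16 mg.

4139 mg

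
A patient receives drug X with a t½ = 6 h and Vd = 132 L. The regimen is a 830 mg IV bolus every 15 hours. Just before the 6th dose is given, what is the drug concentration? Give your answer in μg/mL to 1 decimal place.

1.4 μg/mL

f = (1/2)^(τ/t½) = (1/2)^(15/6) ≈ 0.1768.
C₀ = D/Vd = 830/132 ≈ 6.288 μg/mL.
Before the 6th dose, 5 doses have been given. Superposition: Cmin = C₀·(f + f² + … + f^5).
≈ 6.288 × (0.1768 + 0.0313 + 0.0055 + 0.0010 + 0.0002) ≈ 6.288 × 0.2148 ≈ 1.351 μg/mL.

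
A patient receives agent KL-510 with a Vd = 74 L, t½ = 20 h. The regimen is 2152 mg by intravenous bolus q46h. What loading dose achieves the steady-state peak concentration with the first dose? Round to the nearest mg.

f = (1/2)^(46/20) ≈ 0.203063; accumulation ratio R = 1/(1−f) ≈ 1.25480.
Loading dose to hit Cmax,ss on first dose: D_load = D_maint·R ≈ 2152 × 1.25480 ≈ 2700.33 mg.

2700 mg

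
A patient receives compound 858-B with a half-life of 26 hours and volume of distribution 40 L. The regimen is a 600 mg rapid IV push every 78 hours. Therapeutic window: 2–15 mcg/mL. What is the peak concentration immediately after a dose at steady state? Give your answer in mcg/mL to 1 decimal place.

The dosing interval is 3 half-lives, so f = 2^(−3) = 0.125.
At steady state, R = 1/(1 − 0.125) = 8/7.
Single-dose peak C₀ = D/Vd = 600/40 = 15 mcg/mL.
Steady-state peak Cmax,ss = C₀·R = 15 × 8/7 ≈ 17.143 mcg/mL.
Peak 17.1 mcg/mL vs MTC 15 mcg/mL: exceeds toxic threshold.

17.1 mcg/mL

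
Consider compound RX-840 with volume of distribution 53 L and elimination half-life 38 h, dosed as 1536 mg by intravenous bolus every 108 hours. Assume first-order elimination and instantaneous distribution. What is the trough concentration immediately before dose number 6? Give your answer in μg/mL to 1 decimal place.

4.7 μg/mL

f = (1/2)^(τ/t½) = (1/2)^(108/38) ≈ 0.1395.
C₀ = D/Vd = 1536/53 ≈ 28.981 μg/mL.
Before the 6th dose, 5 doses have been given. Superposition: Cmin = C₀·(f + f² + … + f^5).
≈ 28.981 × (0.1395 + 0.0195 + 0.0027 + 0.0004 + 0.0001) ≈ 28.981 × 0.1622 ≈ 4.701 μg/mL.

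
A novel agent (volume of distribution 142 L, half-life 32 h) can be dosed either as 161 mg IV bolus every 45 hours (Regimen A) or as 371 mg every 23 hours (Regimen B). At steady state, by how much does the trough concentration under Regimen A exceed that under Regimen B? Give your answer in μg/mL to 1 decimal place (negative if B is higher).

-3.4 μg/mL

Regimen A: f = (1/2)^(45/32) ≈ 0.3773; Cmin,ss = (161/142)·f/(1−f) ≈ 0.687 μg/mL.
Regimen B: f = (1/2)^(23/32) ≈ 0.6076; Cmin,ss = (371/142)·f/(1−f) ≈ 4.046 μg/mL.
Difference ≈ 0.687 − 4.046 ≈ -3.359 μg/mL.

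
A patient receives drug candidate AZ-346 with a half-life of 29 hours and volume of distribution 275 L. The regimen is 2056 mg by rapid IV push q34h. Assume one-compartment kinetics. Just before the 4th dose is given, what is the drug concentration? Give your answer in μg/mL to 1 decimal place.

5.4 μg/mL

f = (1/2)^(τ/t½) = (1/2)^(34/29) ≈ 0.4437.
C₀ = D/Vd = 2056/275 ≈ 7.476 μg/mL.
Before the 4th dose, 3 doses have been given. Superposition: Cmin = C₀·(f + f² + … + f^3).
≈ 7.476 × (0.4437 + 0.1969 + 0.0874) ≈ 7.476 × 0.7280 ≈ 5.443 μg/mL.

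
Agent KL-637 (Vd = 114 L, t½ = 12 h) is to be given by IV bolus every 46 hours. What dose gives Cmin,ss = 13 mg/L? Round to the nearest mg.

τ/t½ = 46/12 ≈ 3.8333, so f = (1/2)^(46/12) ≈ 0.070154.
Cmin,ss = (D/Vd)·f/(1−f), so D = Cmin,ss·Vd·(1−f)/f.
D = 13 × 114 × (1−f)/f ≈ 13 × 114 × 13.25435 ≈ 19642.95 mg.

19643 mg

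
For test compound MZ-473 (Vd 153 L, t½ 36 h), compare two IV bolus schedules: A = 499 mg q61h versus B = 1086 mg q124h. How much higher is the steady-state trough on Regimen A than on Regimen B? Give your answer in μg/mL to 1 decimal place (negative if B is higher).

0.7 μg/mL

Regimen A: f = (1/2)^(61/36) ≈ 0.3090; Cmin,ss = (499/153)·f/(1−f) ≈ 1.458 μg/mL.
Regimen B: f = (1/2)^(124/36) ≈ 0.0919; Cmin,ss = (1086/153)·f/(1−f) ≈ 0.718 μg/mL.
Difference ≈ 1.458 − 0.718 ≈ 0.740 μg/mL.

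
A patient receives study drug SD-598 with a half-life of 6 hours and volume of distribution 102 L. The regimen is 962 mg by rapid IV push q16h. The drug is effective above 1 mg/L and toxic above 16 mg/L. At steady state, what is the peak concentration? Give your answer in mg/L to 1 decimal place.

Over one 16-h interval, 16/6 ≈ 2.6667 half-lives elapse, leaving f ≈ 0.1575 of each dose.
At steady state, accumulation factor R = 1/(1 − e^(−kτ)) ≈ 1.1869.
Each bolus raises the concentration by D/Vd = 962/102 ≈ 9.431 mg/L.
Steady-state peak Cmax,ss = C₀·R ≈ 9.431 × 1.1869 ≈ 11.194 mg/L.
Peak 11.2 mg/L vs MTC 16 mg/L: below toxic threshold.

11.2 mg/L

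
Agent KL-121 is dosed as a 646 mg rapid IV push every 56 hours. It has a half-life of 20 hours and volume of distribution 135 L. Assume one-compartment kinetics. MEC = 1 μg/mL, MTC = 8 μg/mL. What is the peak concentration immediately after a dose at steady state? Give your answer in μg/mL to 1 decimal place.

5.6 μg/mL

τ/t½ = 56/20 ≈ 2.8, so fraction remaining f = (1/2)^(56/20) ≈ 0.1436.
At steady state, accumulation factor R = 1/(1 − e^(−kτ)) ≈ 1.1677.
Single-dose peak C₀ = D/Vd = 646/135 ≈ 4.785 μg/mL.
Steady-state peak Cmax,ss = C₀·R ≈ 4.785 × 1.1677 ≈ 5.587 μg/mL.
Peak 5.6 μg/mL vs MTC 8 μg/mL: below toxic threshold.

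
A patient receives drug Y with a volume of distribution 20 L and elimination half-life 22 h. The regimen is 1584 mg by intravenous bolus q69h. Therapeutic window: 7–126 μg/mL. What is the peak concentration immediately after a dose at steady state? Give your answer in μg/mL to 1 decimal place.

89.4 μg/mL

τ/t½ = 69/22 ≈ 3.1364, so fraction remaining f = (1/2)^(69/22) ≈ 0.1137.
At steady state, accumulation factor R = 1/(1 − e^(−kτ)) ≈ 1.1283.
Each bolus raises the concentration by D/Vd = 1584/20 ≈ 79.200 μg/mL.
Steady-state peak Cmax,ss = C₀·R ≈ 79.200 × 1.1283 ≈ 89.361 μg/mL.
Peak 89.4 μg/mL vs MTC 126 μg/mL: below toxic threshold.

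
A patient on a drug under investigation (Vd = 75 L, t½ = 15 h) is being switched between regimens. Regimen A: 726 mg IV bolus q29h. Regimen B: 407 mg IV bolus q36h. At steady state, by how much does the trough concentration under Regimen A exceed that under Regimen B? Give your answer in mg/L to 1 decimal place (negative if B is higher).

2.2 mg/L

Regimen A: f = (1/2)^(29/15) ≈ 0.2618; Cmin,ss = (726/75)·f/(1−f) ≈ 3.433 mg/L.
Regimen B: f = (1/2)^(36/15) ≈ 0.1895; Cmin,ss = (407/75)·f/(1−f) ≈ 1.269 mg/L.
Difference ≈ 3.433 − 1.269 ≈ 2.164 mg/L.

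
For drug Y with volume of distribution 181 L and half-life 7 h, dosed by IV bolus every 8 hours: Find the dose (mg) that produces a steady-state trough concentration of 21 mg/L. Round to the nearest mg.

τ/t½ = 8/7 ≈ 1.1429, so f = (1/2)^(8/7) ≈ 0.452862.
Cmin,ss = (D/Vd)·f/(1−f), so D = Cmin,ss·Vd·(1−f)/f.
D = 21 × 181 × (1−f)/f ≈ 21 × 181 × 1.20818 ≈ 4592.29 mg.

4592 mg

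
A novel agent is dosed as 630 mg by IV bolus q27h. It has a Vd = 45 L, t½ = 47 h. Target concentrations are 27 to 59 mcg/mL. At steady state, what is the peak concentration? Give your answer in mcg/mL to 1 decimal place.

42.6 mcg/mL

τ/t½ = 27/47 ≈ 0.57447, so fraction remaining f = (1/2)^(27/47) ≈ 0.6715.
At steady state, accumulation factor R = 1/(1 − e^(−kτ)) ≈ 3.0441.
Each bolus raises the concentration by D/Vd = 630/45 ≈ 14.000 mcg/mL.
Cmax,ss = C₀/(1 − f) ≈ 14.000/0.3285 ≈ 42.618 mcg/mL.
Peak 42.6 mcg/mL vs MTC 59 mcg/mL: below toxic threshold.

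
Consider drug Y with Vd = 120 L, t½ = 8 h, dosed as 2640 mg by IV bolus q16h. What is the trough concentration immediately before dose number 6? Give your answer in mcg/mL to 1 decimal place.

f = (1/2)^(τ/t½) = (1/2)^(16/8) ≈ 0.2500.
C₀ = D/Vd = 2640/120 ≈ 22.000 mcg/mL.
Before the 6th dose, 5 doses have been given. Superposition: Cmin = C₀·(f + f² + … + f^5).
≈ 22.000 × (0.2500 + 0.0625 + 0.0156 + 0.0039 + 0.0010) ≈ 22.000 × 0.3330 ≈ 7.326 mcg/mL.

7.3 mcg/mL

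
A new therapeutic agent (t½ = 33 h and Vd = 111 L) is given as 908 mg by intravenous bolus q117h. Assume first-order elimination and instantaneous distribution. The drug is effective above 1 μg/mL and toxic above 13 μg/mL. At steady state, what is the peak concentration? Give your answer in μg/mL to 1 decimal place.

8.9 μg/mL

Over one 117-h interval, 117/33 ≈ 3.5455 half-lives elapse, leaving f ≈ 0.0856 of each dose.
At steady state, accumulation factor R = 1/(1 − e^(−kτ)) ≈ 1.0936.
Each bolus raises the concentration by D/Vd = 908/111 ≈ 8.180 μg/mL.
Cmax,ss = C₀/(1 − f) ≈ 8.180/0.9144 ≈ 8.946 μg/mL.
Peak 8.9 μg/mL vs MTC 13 μg/mL: below toxic threshold.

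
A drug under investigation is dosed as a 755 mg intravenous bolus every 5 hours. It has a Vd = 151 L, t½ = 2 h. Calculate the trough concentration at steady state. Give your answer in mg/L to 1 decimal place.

1.1 mg/L

k = ln2/t½ = ln2/2 ≈ 0.346574 h⁻¹; fraction remaining f = e^(−kτ) = e^(−0.346574×5) ≈ 0.1768.
Accumulation ratio R = 1/(1 − f) ≈ 1/0.8232 ≈ 1.2148.
Single-dose peak C₀ = D/Vd = 755/151 ≈ 5.000 mg/L.
Cmax,ss = C₀/(1 − f) ≈ 5.000/0.8232 ≈ 6.074 mg/L.
Steady-state trough Cmin,ss = Cmax,ss·f ≈ 6.074 × 0.1768 ≈ 1.074 mg/L.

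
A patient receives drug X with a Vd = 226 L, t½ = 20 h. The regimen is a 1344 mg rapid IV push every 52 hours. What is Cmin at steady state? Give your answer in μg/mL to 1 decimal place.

k = ln2/t½ = ln2/20 ≈ 0.034657 h⁻¹; fraction remaining f = e^(−kτ) = e^(−0.034657×52) ≈ 0.1649.
Single-dose peak C₀ = D/Vd = 1344/226 ≈ 5.947 μg/mL.
Steady-state trough Cmin,ss = C₀·f/(1−f) ≈ 5.947 × 0.1649/0.8351 ≈ 1.174 μg/mL.

1.2 μg/mL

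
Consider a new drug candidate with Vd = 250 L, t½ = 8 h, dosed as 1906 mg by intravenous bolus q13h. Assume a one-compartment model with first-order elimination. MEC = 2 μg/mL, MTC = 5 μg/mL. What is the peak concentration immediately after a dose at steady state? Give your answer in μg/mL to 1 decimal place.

k = ln2/t½ = ln2/8 ≈ 0.086643 h⁻¹; fraction remaining f = e^(−kτ) = e^(−0.086643×13) ≈ 0.3242.
Accumulation ratio R = 1/(1 − f) ≈ 1/0.6758 ≈ 1.4797.
Each bolus raises the concentration by D/Vd = 1906/250 ≈ 7.624 μg/mL.
Steady-state peak Cmax,ss = C₀·R ≈ 7.624 × 1.4797 ≈ 11.281 μg/mL.
Peak 11.3 μg/mL vs MTC 5 μg/mL: exceeds toxic threshold.

11.3 μg/mL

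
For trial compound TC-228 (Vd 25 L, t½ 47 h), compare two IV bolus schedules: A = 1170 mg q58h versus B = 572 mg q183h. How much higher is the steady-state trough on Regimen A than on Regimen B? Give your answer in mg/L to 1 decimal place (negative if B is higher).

Regimen A: f = (1/2)^(58/47) ≈ 0.4251; Cmin,ss = (1170/25)·f/(1−f) ≈ 34.605 mg/L.
Regimen B: f = (1/2)^(183/47) ≈ 0.0673; Cmin,ss = (572/25)·f/(1−f) ≈ 1.651 mg/L.
Difference ≈ 34.605 − 1.651 ≈ 32.954 mg/L.

33.0 mg/L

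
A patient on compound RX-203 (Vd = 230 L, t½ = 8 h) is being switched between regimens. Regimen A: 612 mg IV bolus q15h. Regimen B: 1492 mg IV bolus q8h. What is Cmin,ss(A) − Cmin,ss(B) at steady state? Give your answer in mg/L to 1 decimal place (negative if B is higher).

-5.5 mg/L

Regimen A: f = (1/2)^(15/8) ≈ 0.2726; Cmin,ss = (612/230)·f/(1−f) ≈ 0.997 mg/L.
Regimen B: f = (1/2)^(8/8) ≈ 0.5000; Cmin,ss = (1492/230)·f/(1−f) ≈ 6.487 mg/L.
Difference ≈ 0.997 − 6.487 ≈ -5.490 mg/L.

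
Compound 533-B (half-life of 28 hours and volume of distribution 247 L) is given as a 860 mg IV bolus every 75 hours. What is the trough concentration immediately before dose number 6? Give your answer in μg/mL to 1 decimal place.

0.6 μg/mL

f = (1/2)^(τ/t½) = (1/2)^(75/28) ≈ 0.1562.
C₀ = D/Vd = 860/247 ≈ 3.482 μg/mL.
Before the 6th dose, 5 doses have been given. Superposition: Cmin = C₀·(f + f² + … + f^5).
≈ 3.482 × (0.1562 + 0.0244 + 0.0038 + 0.0006 + 0.0001) ≈ 3.482 × 0.1851 ≈ 0.645 μg/mL.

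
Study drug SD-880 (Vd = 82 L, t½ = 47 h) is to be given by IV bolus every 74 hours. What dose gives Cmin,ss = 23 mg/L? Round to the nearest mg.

3731 mg

τ/t½ = 74/47 ≈ 1.5745, so f = (1/2)^(74/47) ≈ 0.335767.
Cmin,ss = (D/Vd)·f/(1−f), so D = Cmin,ss·Vd·(1−f)/f.
D = 23 × 82 × (1−f)/f ≈ 23 × 82 × 1.97826 ≈ 3731.00 mg.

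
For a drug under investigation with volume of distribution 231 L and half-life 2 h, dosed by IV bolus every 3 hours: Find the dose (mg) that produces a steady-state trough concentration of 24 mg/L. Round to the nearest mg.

τ/t½ = 3/2 ≈ 1.5, so f = (1/2)^(3/2) ≈ 0.353553.
Cmin,ss = (D/Vd)·f/(1−f), so D = Cmin,ss·Vd·(1−f)/f.
D = 24 × 231 × (1−f)/f ≈ 24 × 231 × 1.82843 ≈ 10136.82 mg.

10137 mg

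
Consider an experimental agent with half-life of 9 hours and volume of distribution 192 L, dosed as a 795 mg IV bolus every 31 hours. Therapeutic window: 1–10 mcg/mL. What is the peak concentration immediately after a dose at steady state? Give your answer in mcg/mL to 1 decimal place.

Over one 31-h interval, 31/9 ≈ 3.4444 half-lives elapse, leaving f ≈ 0.0919 of each dose.
Accumulation ratio R = 1/(1 − f) ≈ 1/0.9081 ≈ 1.1012.
Single-dose peak C₀ = D/Vd = 795/192 ≈ 4.141 mcg/mL.
Steady-state peak Cmax,ss = C₀·R ≈ 4.141 × 1.1012 ≈ 4.560 mcg/mL.
Peak 4.6 mcg/mL vs MTC 10 mcg/mL: below toxic threshold.

4.6 mcg/mL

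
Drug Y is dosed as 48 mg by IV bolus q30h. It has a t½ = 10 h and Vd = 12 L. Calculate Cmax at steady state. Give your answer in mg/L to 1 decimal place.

τ = 30 h = 3 half-lives, so f = (1/2)^3 = 0.125.
Accumulation ratio R = 1/(1 − f) = 1/0.875 = 8/7.
Single-dose peak C₀ = D/Vd = 48/12 = 4 mg/L.
Steady-state peak Cmax,ss = C₀·R = 4 × 8/7 ≈ 4.571 mg/L.

4.6 mg/L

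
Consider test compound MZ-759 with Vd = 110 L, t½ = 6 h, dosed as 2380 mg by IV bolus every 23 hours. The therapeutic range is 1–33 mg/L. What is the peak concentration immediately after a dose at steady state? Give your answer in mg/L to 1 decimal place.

23.3 mg/L

τ/t½ = 23/6 ≈ 3.8333, so fraction remaining f = (1/2)^(23/6) ≈ 0.0702.
Accumulation ratio R = 1/(1 − f) ≈ 1/0.9298 ≈ 1.0755.
Single-dose peak C₀ = D/Vd = 2380/110 ≈ 21.636 mg/L.
Steady-state peak Cmax,ss = C₀·R ≈ 21.636 × 1.0755 ≈ 23.270 mg/L.
Peak 23.3 mg/L vs MTC 33 mg/L: below toxic threshold.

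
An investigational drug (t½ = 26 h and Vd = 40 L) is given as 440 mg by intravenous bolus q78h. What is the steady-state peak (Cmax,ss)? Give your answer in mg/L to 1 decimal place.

12.6 mg/L

The dosing interval is 3 half-lives, so f = 2^(−3) = 0.125.
Accumulation ratio R = 1/(1 − f) = 1/0.875 = 8/7.
Single-dose peak C₀ = D/Vd = 440/40 = 11 mg/L.
Steady-state peak Cmax,ss = C₀·R = 11 × 8/7 ≈ 12.571 mg/L.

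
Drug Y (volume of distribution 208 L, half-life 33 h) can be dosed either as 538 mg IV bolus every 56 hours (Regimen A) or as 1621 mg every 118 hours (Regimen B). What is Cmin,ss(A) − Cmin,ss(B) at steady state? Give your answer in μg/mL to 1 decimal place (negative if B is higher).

0.4 μg/mL

Regimen A: f = (1/2)^(56/33) ≈ 0.3084; Cmin,ss = (538/208)·f/(1−f) ≈ 1.153 μg/mL.
Regimen B: f = (1/2)^(118/33) ≈ 0.0839; Cmin,ss = (1621/208)·f/(1−f) ≈ 0.714 μg/mL.
Difference ≈ 1.153 − 0.714 ≈ 0.439 μg/mL.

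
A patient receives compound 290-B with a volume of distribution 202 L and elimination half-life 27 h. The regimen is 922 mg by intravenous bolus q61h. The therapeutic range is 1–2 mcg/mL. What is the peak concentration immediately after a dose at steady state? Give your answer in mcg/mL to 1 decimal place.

Over one 61-h interval, 61/27 ≈ 2.2593 half-lives elapse, leaving f ≈ 0.2089 of each dose.
At steady state, accumulation factor R = 1/(1 − e^(−kτ)) ≈ 1.2641.
Single-dose peak C₀ = D/Vd = 922/202 ≈ 4.564 mcg/mL.
Cmax,ss = C₀/(1 − f) ≈ 4.564/0.7911 ≈ 5.769 mcg/mL.
Peak 5.8 mcg/mL vs MTC 2 mcg/mL: exceeds toxic threshold.

5.8 mcg/mL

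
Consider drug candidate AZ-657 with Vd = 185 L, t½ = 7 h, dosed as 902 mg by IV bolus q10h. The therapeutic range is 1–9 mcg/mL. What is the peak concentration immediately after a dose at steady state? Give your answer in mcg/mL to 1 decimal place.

k = ln2/t½ = ln2/7 ≈ 0.099021 h⁻¹; fraction remaining f = e^(−kτ) = e^(−0.099021×10) ≈ 0.3715.
At steady state, accumulation factor R = 1/(1 − e^(−kτ)) ≈ 1.5911.
Single-dose peak C₀ = D/Vd = 902/185 ≈ 4.876 mcg/mL.
Steady-state peak Cmax,ss = C₀·R ≈ 4.876 × 1.5911 ≈ 7.758 mcg/mL.
Peak 7.8 mcg/mL vs MTC 9 mcg/mL: below toxic threshold.

7.8 mcg/mL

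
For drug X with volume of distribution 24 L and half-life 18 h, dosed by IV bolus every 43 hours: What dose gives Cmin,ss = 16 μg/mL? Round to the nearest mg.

τ/t½ = 43/18 ≈ 2.3889, so f = (1/2)^(43/18) ≈ 0.190929.
Cmin,ss = (D/Vd)·f/(1−f), so D = Cmin,ss·Vd·(1−f)/f.
D = 16 × 24 × (1−f)/f ≈ 16 × 24 × 4.23755 ≈ 1627.22 mg.

1627 mg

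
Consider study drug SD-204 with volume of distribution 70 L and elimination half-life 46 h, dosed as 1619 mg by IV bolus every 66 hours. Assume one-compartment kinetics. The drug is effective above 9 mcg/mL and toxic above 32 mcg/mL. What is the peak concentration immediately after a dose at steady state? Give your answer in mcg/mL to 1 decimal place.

36.7 mcg/mL

k = ln2/t½ = ln2/46 ≈ 0.015068 h⁻¹; fraction remaining f = e^(−kτ) = e^(−0.015068×66) ≈ 0.3699.
Accumulation ratio R = 1/(1 − f) ≈ 1/0.6301 ≈ 1.5870.
Single-dose peak C₀ = D/Vd = 1619/70 ≈ 23.129 mcg/mL.
Steady-state peak Cmax,ss = C₀·R ≈ 23.129 × 1.5870 ≈ 36.706 mcg/mL.
Peak 36.7 mcg/mL vs MTC 32 mcg/mL: exceeds toxic threshold.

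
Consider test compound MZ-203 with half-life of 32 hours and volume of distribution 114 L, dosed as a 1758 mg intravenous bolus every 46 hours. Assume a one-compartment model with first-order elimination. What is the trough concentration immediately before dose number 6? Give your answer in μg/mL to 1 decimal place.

9.0 μg/mL

f = (1/2)^(τ/t½) = (1/2)^(46/32) ≈ 0.3692.
C₀ = D/Vd = 1758/114 ≈ 15.421 μg/mL.
Before the 6th dose, 5 doses have been given. Superposition: Cmin = C₀·(f + f² + … + f^5).
≈ 15.421 × (0.3692 + 0.1363 + 0.0503 + 0.0186 + 0.0069) ≈ 15.421 × 0.5813 ≈ 8.964 μg/mL.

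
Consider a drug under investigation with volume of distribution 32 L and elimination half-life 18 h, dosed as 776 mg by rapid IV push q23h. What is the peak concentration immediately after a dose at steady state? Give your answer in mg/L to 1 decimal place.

41.3 mg/L

k = ln2/t½ = ln2/18 ≈ 0.038508 h⁻¹; fraction remaining f = e^(−kτ) = e^(−0.038508×23) ≈ 0.4124.
Accumulation ratio R = 1/(1 − f) ≈ 1/0.5876 ≈ 1.7018.
Each bolus raises the concentration by D/Vd = 776/32 ≈ 24.250 mg/L.
Cmax,ss = C₀/(1 − f) ≈ 24.250/0.5876 ≈ 41.270 mg/L.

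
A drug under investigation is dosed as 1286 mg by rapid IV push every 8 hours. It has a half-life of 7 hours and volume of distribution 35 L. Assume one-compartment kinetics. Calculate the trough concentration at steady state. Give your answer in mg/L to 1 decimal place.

30.4 mg/L

k = ln2/t½ = ln2/7 ≈ 0.099021 h⁻¹; fraction remaining f = e^(−kτ) = e^(−0.099021×8) ≈ 0.4529.
At steady state, accumulation factor R = 1/(1 − e^(−kτ)) ≈ 1.8278.
Each bolus raises the concentration by D/Vd = 1286/35 ≈ 36.743 mg/L.
Steady-state peak Cmax,ss = C₀·R ≈ 36.743 × 1.8278 ≈ 67.159 mg/L.
One interval later, Cmin,ss = Cmax,ss·e^(−kτ) ≈ 67.159 × 0.4529 ≈ 30.416 mg/L.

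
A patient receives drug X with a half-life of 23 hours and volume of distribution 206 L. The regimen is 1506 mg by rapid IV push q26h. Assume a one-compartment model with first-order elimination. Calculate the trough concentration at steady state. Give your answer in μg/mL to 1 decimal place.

6.1 μg/mL

τ/t½ = 26/23 ≈ 1.1304, so fraction remaining f = (1/2)^(26/23) ≈ 0.4568.
Single-dose peak C₀ = D/Vd = 1506/206 ≈ 7.311 μg/mL.
Steady-state trough Cmin,ss = C₀·f/(1−f) ≈ 7.311 × 0.4568/0.5432 ≈ 6.148 μg/mL.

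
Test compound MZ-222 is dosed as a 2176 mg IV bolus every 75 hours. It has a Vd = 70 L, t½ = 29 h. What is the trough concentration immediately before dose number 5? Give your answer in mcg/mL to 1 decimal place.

f = (1/2)^(τ/t½) = (1/2)^(75/29) ≈ 0.1665.
C₀ = D/Vd = 2176/70 ≈ 31.086 mcg/mL.
Before the 5th dose, 4 doses have been given. Superposition: Cmin = C₀·(f + f² + … + f^4).
≈ 31.086 × (0.1665 + 0.0277 + 0.0046 + 0.0008) ≈ 31.086 × 0.1996 ≈ 6.205 mcg/mL.

6.2 mcg/mL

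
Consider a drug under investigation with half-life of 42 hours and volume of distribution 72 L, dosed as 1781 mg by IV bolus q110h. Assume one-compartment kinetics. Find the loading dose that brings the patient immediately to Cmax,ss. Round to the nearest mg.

f = (1/2)^(110/42) ≈ 0.162775; accumulation ratio R = 1/(1−f) ≈ 1.19442.
Loading dose to hit Cmax,ss on first dose: D_load = D_maint·R ≈ 1781 × 1.19442 ≈ 2127.26 mg.

2127 mg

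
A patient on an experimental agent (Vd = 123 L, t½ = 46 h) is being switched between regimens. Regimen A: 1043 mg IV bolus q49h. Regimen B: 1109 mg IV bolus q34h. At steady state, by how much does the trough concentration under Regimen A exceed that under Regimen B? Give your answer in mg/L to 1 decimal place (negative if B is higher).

Regimen A: f = (1/2)^(49/46) ≈ 0.4779; Cmin,ss = (1043/123)·f/(1−f) ≈ 7.762 mg/L.
Regimen B: f = (1/2)^(34/46) ≈ 0.5991; Cmin,ss = (1109/123)·f/(1−f) ≈ 13.474 mg/L.
Difference ≈ 7.762 − 13.474 ≈ -5.712 mg/L.

-5.7 mg/L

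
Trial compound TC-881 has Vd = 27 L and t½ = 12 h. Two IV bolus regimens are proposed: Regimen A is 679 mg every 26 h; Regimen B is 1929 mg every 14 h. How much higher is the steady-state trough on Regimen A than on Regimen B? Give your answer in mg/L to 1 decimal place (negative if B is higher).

-50.2 mg/L

Regimen A: f = (1/2)^(26/12) ≈ 0.2227; Cmin,ss = (679/27)·f/(1−f) ≈ 7.205 mg/L.
Regimen B: f = (1/2)^(14/12) ≈ 0.4454; Cmin,ss = (1929/27)·f/(1−f) ≈ 57.377 mg/L.
Difference ≈ 7.205 − 57.377 ≈ -50.172 mg/L.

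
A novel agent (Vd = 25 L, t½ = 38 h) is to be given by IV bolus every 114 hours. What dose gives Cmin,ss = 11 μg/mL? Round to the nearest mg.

1925 mg

τ/t½ = 114/38 ≈ 3, so f = (1/2)^(114/38) ≈ 0.125000.
Cmin,ss = (D/Vd)·f/(1−f), so D = Cmin,ss·Vd·(1−f)/f.
D = 11 × 25 × (1−f)/f ≈ 11 × 25 × 7.00000 ≈ 1925.00 mg.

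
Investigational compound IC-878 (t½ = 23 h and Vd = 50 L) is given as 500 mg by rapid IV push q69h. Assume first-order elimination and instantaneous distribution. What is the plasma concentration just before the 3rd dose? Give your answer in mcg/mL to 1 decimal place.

f = (1/2)^(τ/t½) = (1/2)^(69/23) ≈ 0.1250.
C₀ = D/Vd = 500/50 ≈ 10.000 mcg/mL.
Before the 3rd dose, 2 doses have been given. Superposition: Cmin = C₀·(f + f²).
≈ 10.000 × (0.1250 + 0.0156) ≈ 10.000 × 0.1406 ≈ 1.406 mcg/mL.

1.4 mcg/mL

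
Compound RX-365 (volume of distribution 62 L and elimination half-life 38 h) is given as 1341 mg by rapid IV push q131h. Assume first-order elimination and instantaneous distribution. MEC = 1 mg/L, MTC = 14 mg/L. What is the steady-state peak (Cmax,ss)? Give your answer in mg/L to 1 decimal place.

τ/t½ = 131/38 ≈ 3.4474, so fraction remaining f = (1/2)^(131/38) ≈ 0.0917.
Accumulation ratio R = 1/(1 − f) ≈ 1/0.9083 ≈ 1.1010.
Each bolus raises the concentration by D/Vd = 1341/62 ≈ 21.629 mg/L.
Cmax,ss = C₀/(1 − f) ≈ 21.629/0.9083 ≈ 23.813 mg/L.
Peak 23.8 mg/L vs MTC 14 mg/L: exceeds toxic threshold.

23.8 mg/L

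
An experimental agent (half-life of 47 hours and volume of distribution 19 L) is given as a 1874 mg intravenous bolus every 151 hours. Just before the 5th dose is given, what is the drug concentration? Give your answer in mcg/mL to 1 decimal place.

f = (1/2)^(τ/t½) = (1/2)^(151/47) ≈ 0.1079.
C₀ = D/Vd = 1874/19 ≈ 98.632 mcg/mL.
Before the 5th dose, 4 doses have been given. Superposition: Cmin = C₀·(f + f² + … + f^4).
≈ 98.632 × (0.1079 + 0.0116 + 0.0013 + 0.0001) ≈ 98.632 × 0.1209 ≈ 11.925 mcg/mL.

11.9 mcg/mL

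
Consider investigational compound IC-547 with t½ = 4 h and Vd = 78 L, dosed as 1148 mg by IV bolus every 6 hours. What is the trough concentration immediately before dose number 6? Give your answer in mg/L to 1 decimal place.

f = (1/2)^(τ/t½) = (1/2)^(6/4) ≈ 0.3536.
C₀ = D/Vd = 1148/78 ≈ 14.718 mg/L.
Before the 6th dose, 5 doses have been given. Superposition: Cmin = C₀·(f + f² + … + f^5).
≈ 14.718 × (0.3536 + 0.1250 + 0.0442 + 0.0156 + 0.0055) ≈ 14.718 × 0.5439 ≈ 8.005 mg/L.

8.0 mg/L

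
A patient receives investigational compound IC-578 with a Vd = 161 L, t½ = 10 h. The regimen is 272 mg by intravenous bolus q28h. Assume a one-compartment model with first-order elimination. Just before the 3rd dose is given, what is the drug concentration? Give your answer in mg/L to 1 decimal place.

0.3 mg/L

f = (1/2)^(τ/t½) = (1/2)^(28/10) ≈ 0.1436.
C₀ = D/Vd = 272/161 ≈ 1.689 mg/L.
Before the 3rd dose, 2 doses have been given. Superposition: Cmin = C₀·(f + f²).
≈ 1.689 × (0.1436 + 0.0206) ≈ 1.689 × 0.1642 ≈ 0.277 mg/L.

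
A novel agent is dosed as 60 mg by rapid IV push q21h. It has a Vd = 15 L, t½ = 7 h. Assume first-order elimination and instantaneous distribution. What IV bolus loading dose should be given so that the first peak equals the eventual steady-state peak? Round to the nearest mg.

69 mg

f = (1/2)^(21/7) ≈ 0.125000; accumulation ratio R = 1/(1−f) ≈ 1.14286.
Loading dose to hit Cmax,ss on first dose: D_load = D_maint·R ≈ 60 × 1.14286 ≈ 68.57 mg.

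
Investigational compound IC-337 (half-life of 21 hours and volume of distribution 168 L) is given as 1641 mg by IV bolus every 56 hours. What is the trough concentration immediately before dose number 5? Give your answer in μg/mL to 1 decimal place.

f = (1/2)^(τ/t½) = (1/2)^(56/21) ≈ 0.1575.
C₀ = D/Vd = 1641/168 ≈ 9.768 μg/mL.
Before the 5th dose, 4 doses have been given. Superposition: Cmin = C₀·(f + f² + … + f^4).
≈ 9.768 × (0.1575 + 0.0248 + 0.0039 + 0.0006) ≈ 9.768 × 0.1868 ≈ 1.825 μg/mL.

1.8 μg/mL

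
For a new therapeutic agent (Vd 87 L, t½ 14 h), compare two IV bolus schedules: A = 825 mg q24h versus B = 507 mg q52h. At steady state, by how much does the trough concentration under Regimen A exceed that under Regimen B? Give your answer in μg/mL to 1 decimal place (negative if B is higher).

Regimen A: f = (1/2)^(24/14) ≈ 0.3048; Cmin,ss = (825/87)·f/(1−f) ≈ 4.158 μg/mL.
Regimen B: f = (1/2)^(52/14) ≈ 0.0762; Cmin,ss = (507/87)·f/(1−f) ≈ 0.481 μg/mL.
Difference ≈ 4.158 − 0.481 ≈ 3.677 μg/mL.

3.7 μg/mL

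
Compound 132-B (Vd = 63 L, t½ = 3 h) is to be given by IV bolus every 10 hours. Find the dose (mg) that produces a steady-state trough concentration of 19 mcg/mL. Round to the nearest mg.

τ/t½ = 10/3 ≈ 3.3333, so f = (1/2)^(10/3) ≈ 0.099213.
Cmin,ss = (D/Vd)·f/(1−f), so D = Cmin,ss·Vd·(1−f)/f.
D = 19 × 63 × (1−f)/f ≈ 19 × 63 × 9.07932 ≈ 10867.95 mg.

10868 mg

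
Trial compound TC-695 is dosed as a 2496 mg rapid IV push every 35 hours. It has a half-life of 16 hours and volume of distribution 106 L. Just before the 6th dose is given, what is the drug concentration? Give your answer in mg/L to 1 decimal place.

f = (1/2)^(τ/t½) = (1/2)^(35/16) ≈ 0.2195.
C₀ = D/Vd = 2496/106 ≈ 23.547 mg/L.
Before the 6th dose, 5 doses have been given. Superposition: Cmin = C₀·(f + f² + … + f^5).
≈ 23.547 × (0.2195 + 0.0482 + 0.0106 + 0.0023 + 0.0005) ≈ 23.547 × 0.2811 ≈ 6.619 mg/L.

6.6 mg/L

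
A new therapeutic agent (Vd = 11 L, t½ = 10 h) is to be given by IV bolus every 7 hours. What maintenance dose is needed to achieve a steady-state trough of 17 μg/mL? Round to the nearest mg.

117 mg

τ/t½ = 7/10 ≈ 0.7, so f = (1/2)^(7/10) ≈ 0.615572.
Cmin,ss = (D/Vd)·f/(1−f), so D = Cmin,ss·Vd·(1−f)/f.
D = 17 × 11 × (1−f)/f ≈ 17 × 11 × 0.62451 ≈ 116.78 mg.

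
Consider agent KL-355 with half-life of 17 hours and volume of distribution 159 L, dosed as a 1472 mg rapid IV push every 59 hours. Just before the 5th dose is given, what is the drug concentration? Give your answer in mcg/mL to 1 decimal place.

0.9 mcg/mL

f = (1/2)^(τ/t½) = (1/2)^(59/17) ≈ 0.0902.
C₀ = D/Vd = 1472/159 ≈ 9.258 mcg/mL.
Before the 5th dose, 4 doses have been given. Superposition: Cmin = C₀·(f + f² + … + f^4).
≈ 9.258 × (0.0902 + 0.0081 + 0.0007 + 0.0001) ≈ 9.258 × 0.0991 ≈ 0.917 mcg/mL.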